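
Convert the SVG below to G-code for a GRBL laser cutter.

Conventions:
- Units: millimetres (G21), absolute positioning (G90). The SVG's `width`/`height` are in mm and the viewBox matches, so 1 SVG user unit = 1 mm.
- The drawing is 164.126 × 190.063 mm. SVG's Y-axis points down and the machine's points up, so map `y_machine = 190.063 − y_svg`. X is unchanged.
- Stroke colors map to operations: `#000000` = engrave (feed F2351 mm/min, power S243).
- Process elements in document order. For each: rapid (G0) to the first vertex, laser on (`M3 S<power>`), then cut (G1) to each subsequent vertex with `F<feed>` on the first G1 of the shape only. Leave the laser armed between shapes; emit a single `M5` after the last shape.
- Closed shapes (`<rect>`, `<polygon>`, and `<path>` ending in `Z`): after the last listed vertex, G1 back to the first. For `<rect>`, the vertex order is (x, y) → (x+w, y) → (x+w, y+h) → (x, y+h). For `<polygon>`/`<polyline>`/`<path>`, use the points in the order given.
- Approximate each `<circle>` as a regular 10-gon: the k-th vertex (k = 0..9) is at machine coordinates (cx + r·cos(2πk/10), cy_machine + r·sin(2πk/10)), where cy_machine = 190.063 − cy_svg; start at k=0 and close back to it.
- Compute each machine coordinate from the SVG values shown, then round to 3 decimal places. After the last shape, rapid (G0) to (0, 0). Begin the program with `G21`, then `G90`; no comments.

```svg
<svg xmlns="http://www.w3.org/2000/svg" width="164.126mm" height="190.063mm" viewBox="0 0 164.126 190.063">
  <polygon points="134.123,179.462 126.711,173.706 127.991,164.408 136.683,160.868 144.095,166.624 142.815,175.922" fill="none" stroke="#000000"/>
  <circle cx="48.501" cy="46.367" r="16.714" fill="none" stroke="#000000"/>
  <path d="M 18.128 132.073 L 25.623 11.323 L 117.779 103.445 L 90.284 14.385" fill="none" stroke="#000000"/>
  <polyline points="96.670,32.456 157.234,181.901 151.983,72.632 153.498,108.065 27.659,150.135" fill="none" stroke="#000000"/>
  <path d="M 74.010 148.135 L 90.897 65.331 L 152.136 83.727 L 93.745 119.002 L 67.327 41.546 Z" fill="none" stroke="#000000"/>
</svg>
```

viewBox `0 0 164.126 190.063` with mm width/height → 1 unit = 1 mm. Flip: y_m = 190.063 − y_svg.

**Shape 1** — `<polygon>` regular polygon, stroke `#000000` → engrave (S243, F2351). Machine vertices: (134.123,10.601) → (126.711,16.357) → (127.991,25.655) → (136.683,29.195) → (144.095,23.439) → (142.815,14.141) → (134.123,10.601). Closed: final G1 returns to the first vertex.

**Shape 2** — `<circle>` circle, stroke `#000000` → engrave (S243, F2351). Machine vertices: (65.215,143.696) → (62.023,153.520) → (53.666,159.592) → (43.336,159.592) → (34.979,153.520) → (31.787,143.696) → (34.979,133.872) → (43.336,127.800) → (53.666,127.800) → (62.023,133.872) → (65.215,143.696). Closed: final G1 returns to the first vertex.

**Shape 3** — `<path>` open polyline, stroke `#000000` → engrave (S243, F2351). Machine vertices: (18.128,57.990) → (25.623,178.740) → (117.779,86.618) → (90.284,175.678). Open path.

**Shape 4** — `<polyline>` open polyline, stroke `#000000` → engrave (S243, F2351). Machine vertices: (96.670,157.607) → (157.234,8.162) → (151.983,117.431) → (153.498,81.998) → (27.659,39.928). Open path.

**Shape 5** — `<path>` closed polygon, stroke `#000000` → engrave (S243, F2351). Machine vertices: (74.010,41.928) → (90.897,124.732) → (152.136,106.336) → (93.745,71.061) → (67.327,148.517) → (74.010,41.928). Closed: final G1 returns to the first vertex.

G21
G90
G0 X134.123 Y10.601
M3 S243
G1 X126.711 Y16.357 F2351
G1 X127.991 Y25.655
G1 X136.683 Y29.195
G1 X144.095 Y23.439
G1 X142.815 Y14.141
G1 X134.123 Y10.601
G0 X65.215 Y143.696
M3 S243
G1 X62.023 Y153.520 F2351
G1 X53.666 Y159.592
G1 X43.336 Y159.592
G1 X34.979 Y153.520
G1 X31.787 Y143.696
G1 X34.979 Y133.872
G1 X43.336 Y127.800
G1 X53.666 Y127.800
G1 X62.023 Y133.872
G1 X65.215 Y143.696
G0 X18.128 Y57.990
M3 S243
G1 X25.623 Y178.740 F2351
G1 X117.779 Y86.618
G1 X90.284 Y175.678
G0 X96.670 Y157.607
M3 S243
G1 X157.234 Y8.162 F2351
G1 X151.983 Y117.431
G1 X153.498 Y81.998
G1 X27.659 Y39.928
G0 X74.010 Y41.928
M3 S243
G1 X90.897 Y124.732 F2351
G1 X152.136 Y106.336
G1 X93.745 Y71.061
G1 X67.327 Y148.517
G1 X74.010 Y41.928
M5
G0 X0.000 Y0.000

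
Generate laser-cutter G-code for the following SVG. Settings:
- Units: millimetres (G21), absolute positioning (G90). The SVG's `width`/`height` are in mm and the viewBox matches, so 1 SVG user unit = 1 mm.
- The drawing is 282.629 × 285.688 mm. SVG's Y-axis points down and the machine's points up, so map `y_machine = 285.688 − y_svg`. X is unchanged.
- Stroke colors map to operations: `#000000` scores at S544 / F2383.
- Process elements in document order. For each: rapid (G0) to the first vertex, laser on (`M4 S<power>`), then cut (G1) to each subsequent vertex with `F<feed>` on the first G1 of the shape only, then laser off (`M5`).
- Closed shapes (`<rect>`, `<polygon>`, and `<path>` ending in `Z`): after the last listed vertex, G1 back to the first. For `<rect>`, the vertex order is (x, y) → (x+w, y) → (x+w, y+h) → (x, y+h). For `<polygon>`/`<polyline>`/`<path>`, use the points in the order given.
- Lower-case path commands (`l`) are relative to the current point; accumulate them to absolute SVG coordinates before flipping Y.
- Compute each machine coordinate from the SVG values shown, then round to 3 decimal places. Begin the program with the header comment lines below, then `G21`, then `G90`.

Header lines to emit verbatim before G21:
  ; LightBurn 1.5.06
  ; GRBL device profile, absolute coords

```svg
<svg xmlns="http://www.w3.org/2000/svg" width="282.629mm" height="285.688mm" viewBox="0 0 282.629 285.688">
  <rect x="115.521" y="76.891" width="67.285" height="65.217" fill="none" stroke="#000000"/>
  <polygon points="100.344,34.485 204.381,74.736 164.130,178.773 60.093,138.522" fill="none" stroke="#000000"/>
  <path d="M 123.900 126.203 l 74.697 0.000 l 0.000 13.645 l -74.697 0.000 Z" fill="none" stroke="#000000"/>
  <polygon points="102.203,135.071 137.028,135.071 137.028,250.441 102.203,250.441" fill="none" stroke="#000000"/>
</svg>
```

Since the viewBox matches the mm dimensions, user units are millimetres directly. The only transform is the Y-flip y_m = 285.688 − y_svg.

Shape 1 is a rectangle drawn with `<rect>`. Its stroke #000000 means score at S544, F2383. After flipping Y the toolpath is (115.521,208.797) → (182.806,208.797) → (182.806,143.580) → (115.521,143.580) → (115.521,208.797), returning to the start.

Shape 2 is a regular polygon drawn with `<polygon>`. Its stroke #000000 means score at S544, F2383. After flipping Y the toolpath is (100.344,251.203) → (204.381,210.952) → (164.130,106.915) → (60.093,147.166) → (100.344,251.203), returning to the start.

Shape 3 is a rectangle drawn with `<path>`. Its stroke #000000 means score at S544, F2383. After flipping Y the toolpath is (123.900,159.485) → (198.597,159.485) → (198.597,145.840) → (123.900,145.840) → (123.900,159.485), returning to the start.

Shape 4 is a rectangle drawn with `<polygon>`. Its stroke #000000 means score at S544, F2383. After flipping Y the toolpath is (102.203,150.617) → (137.028,150.617) → (137.028,35.247) → (102.203,35.247) → (102.203,150.617), returning to the start.

; LightBurn 1.5.06
; GRBL device profile, absolute coords
G21
G90
G0 X115.521 Y208.797
M4 S544
G1 X182.806 Y208.797 F2383
G1 X182.806 Y143.580
G1 X115.521 Y143.580
G1 X115.521 Y208.797
M5
G0 X100.344 Y251.203
M4 S544
G1 X204.381 Y210.952 F2383
G1 X164.130 Y106.915
G1 X60.093 Y147.166
G1 X100.344 Y251.203
M5
G0 X123.900 Y159.485
M4 S544
G1 X198.597 Y159.485 F2383
G1 X198.597 Y145.840
G1 X123.900 Y145.840
G1 X123.900 Y159.485
M5
G0 X102.203 Y150.617
M4 S544
G1 X137.028 Y150.617 F2383
G1 X137.028 Y35.247
G1 X102.203 Y35.247
G1 X102.203 Y150.617
M5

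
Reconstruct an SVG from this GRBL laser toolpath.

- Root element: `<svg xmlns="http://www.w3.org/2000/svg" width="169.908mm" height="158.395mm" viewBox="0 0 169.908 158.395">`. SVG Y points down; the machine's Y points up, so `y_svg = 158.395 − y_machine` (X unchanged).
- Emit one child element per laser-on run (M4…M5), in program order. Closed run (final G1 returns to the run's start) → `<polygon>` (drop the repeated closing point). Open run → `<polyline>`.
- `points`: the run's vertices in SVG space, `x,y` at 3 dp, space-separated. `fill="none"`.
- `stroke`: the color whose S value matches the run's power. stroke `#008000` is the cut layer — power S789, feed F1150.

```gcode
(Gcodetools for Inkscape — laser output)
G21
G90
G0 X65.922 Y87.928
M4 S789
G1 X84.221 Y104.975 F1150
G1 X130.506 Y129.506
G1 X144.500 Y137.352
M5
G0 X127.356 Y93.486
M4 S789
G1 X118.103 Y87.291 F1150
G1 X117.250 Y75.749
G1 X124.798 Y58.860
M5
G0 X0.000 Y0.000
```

y_svg = 158.395 − y_m. Every run uses S789, so all elements get stroke `#008000` (cut).

[1] open run; points: 65.922,70.467 84.221,53.420 130.506,28.889 144.500,21.043

[2] open run; points: 127.356,64.909 118.103,71.104 117.250,82.646 124.798,99.535

<svg xmlns="http://www.w3.org/2000/svg" width="169.908mm" height="158.395mm" viewBox="0 0 169.908 158.395">
  <polyline points="65.922,70.467 84.221,53.420 130.506,28.889 144.500,21.043" fill="none" stroke="#008000"/>
  <polyline points="127.356,64.909 118.103,71.104 117.250,82.646 124.798,99.535" fill="none" stroke="#008000"/>
</svg>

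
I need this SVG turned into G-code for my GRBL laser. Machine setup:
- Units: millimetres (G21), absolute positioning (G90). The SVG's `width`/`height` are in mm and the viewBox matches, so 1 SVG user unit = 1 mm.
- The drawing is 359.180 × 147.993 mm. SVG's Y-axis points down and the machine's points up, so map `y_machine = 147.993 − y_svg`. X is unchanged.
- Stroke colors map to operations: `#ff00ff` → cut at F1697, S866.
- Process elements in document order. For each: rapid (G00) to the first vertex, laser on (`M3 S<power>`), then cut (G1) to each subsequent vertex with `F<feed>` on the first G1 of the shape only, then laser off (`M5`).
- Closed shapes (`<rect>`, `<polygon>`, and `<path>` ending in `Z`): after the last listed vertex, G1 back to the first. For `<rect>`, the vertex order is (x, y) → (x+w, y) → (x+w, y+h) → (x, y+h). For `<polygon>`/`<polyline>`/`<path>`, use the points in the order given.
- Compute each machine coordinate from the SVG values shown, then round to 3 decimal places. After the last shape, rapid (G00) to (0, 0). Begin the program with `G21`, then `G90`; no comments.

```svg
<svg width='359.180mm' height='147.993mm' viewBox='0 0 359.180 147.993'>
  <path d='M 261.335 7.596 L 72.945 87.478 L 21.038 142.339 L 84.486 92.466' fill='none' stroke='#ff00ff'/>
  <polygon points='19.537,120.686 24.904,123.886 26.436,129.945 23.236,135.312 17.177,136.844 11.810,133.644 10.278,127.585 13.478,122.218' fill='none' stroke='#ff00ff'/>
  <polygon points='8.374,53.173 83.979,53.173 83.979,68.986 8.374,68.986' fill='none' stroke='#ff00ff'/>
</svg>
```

Since the viewBox matches the mm dimensions, user units are millimetres directly. The only transform is the Y-flip y_m = 147.993 − y_svg.

Shape 1 is a open polyline drawn with `<path>`. Its stroke #ff00ff means cut at S866, F1697. After flipping Y the toolpath is (261.335,140.397) → (72.945,60.515) → (21.038,5.654) → (84.486,55.527).

Shape 2 is a regular polygon drawn with `<polygon>`. Its stroke #ff00ff means cut at S866, F1697. After flipping Y the toolpath is (19.537,27.307) → (24.904,24.107) → (26.436,18.048) → (23.236,12.681) → (17.177,11.149) → (11.810,14.349) → (10.278,20.408) → (13.478,25.775) → (19.537,27.307), returning to the start.

Shape 3 is a rectangle drawn with `<polygon>`. Its stroke #ff00ff means cut at S866, F1697. After flipping Y the toolpath is (8.374,94.820) → (83.979,94.820) → (83.979,79.007) → (8.374,79.007) → (8.374,94.820), returning to the start.

G21
G90
G00 X261.335 Y140.397
M3 S866
G1 X72.945 Y60.515 F1697
G1 X21.038 Y5.654
G1 X84.486 Y55.527
M5
G00 X19.537 Y27.307
M3 S866
G1 X24.904 Y24.107 F1697
G1 X26.436 Y18.048
G1 X23.236 Y12.681
G1 X17.177 Y11.149
G1 X11.810 Y14.349
G1 X10.278 Y20.408
G1 X13.478 Y25.775
G1 X19.537 Y27.307
M5
G00 X8.374 Y94.820
M3 S866
G1 X83.979 Y94.820 F1697
G1 X83.979 Y79.007
G1 X8.374 Y79.007
G1 X8.374 Y94.820
M5
G00 X0.000 Y0.000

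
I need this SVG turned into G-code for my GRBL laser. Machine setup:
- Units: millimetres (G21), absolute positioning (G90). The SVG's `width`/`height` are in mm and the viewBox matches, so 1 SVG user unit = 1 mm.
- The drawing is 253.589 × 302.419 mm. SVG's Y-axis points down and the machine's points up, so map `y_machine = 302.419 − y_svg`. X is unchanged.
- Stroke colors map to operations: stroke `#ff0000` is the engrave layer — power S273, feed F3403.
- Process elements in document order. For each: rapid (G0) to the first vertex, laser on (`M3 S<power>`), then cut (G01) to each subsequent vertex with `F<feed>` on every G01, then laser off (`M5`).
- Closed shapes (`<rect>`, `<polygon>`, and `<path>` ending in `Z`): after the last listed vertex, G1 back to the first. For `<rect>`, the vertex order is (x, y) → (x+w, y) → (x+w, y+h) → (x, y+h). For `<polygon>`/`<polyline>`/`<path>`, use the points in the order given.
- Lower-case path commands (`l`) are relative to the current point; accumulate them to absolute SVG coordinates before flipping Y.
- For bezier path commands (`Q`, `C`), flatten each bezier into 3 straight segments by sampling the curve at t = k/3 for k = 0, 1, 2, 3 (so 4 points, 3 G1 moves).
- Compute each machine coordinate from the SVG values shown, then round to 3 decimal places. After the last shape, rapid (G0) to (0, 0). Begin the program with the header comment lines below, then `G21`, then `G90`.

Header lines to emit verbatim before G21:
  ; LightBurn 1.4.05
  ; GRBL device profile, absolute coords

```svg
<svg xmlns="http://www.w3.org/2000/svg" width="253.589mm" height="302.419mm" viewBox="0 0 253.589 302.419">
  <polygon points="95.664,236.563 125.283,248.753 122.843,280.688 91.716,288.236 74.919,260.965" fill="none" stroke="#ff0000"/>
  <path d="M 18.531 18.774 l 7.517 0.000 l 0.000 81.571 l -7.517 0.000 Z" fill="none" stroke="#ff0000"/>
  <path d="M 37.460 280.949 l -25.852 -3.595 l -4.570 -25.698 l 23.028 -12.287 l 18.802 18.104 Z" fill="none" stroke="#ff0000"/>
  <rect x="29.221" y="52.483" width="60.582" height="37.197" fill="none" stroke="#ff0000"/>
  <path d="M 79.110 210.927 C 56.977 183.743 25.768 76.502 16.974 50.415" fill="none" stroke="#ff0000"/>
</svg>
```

1 u = 1 mm; y_m = 302.419 − y.

[1] `<polygon>` regular polygon, #ff0000→engrave S273 F3403: (95.664,65.856) → (125.283,53.666) → (122.843,21.731) → (91.716,14.183) → (74.919,41.454) → (95.664,65.856) (closed)

[2] `<path>` rectangle, #ff0000→engrave S273 F3403: (18.531,283.645) → (26.048,283.645) → (26.048,202.074) → (18.531,202.074) → (18.531,283.645) (closed)

[3] `<path>` regular polygon, #ff0000→engrave S273 F3403: (37.460,21.470) → (11.608,25.065) → (7.038,50.763) → (30.066,63.050) → (48.868,44.946) → (37.460,21.470) (closed)

[4] `<rect>` rectangle, #ff0000→engrave S273 F3403: (29.221,249.936) → (89.803,249.936) → (89.803,212.739) → (29.221,212.739) → (29.221,249.936) (closed)

[5] `<path>` cubic bezier, #ff0000→engrave S273 F3403: (79.110,91.492) → (55.118,139.391) → (32.073,204.836) → (16.974,252.004)

; LightBurn 1.4.05
; GRBL device profile, absolute coords
G21
G90
G0 X95.664 Y65.856
M3 S273
G01 X125.283 Y53.666 F3403
G01 X122.843 Y21.731 F3403
G01 X91.716 Y14.183 F3403
G01 X74.919 Y41.454 F3403
G01 X95.664 Y65.856 F3403
M5
G0 X18.531 Y283.645
M3 S273
G01 X26.048 Y283.645 F3403
G01 X26.048 Y202.074 F3403
G01 X18.531 Y202.074 F3403
G01 X18.531 Y283.645 F3403
M5
G0 X37.460 Y21.470
M3 S273
G01 X11.608 Y25.065 F3403
G01 X7.038 Y50.763 F3403
G01 X30.066 Y63.050 F3403
G01 X48.868 Y44.946 F3403
G01 X37.460 Y21.470 F3403
M5
G0 X29.221 Y249.936
M3 S273
G01 X89.803 Y249.936 F3403
G01 X89.803 Y212.739 F3403
G01 X29.221 Y212.739 F3403
G01 X29.221 Y249.936 F3403
M5
G0 X79.110 Y91.492
M3 S273
G01 X55.118 Y139.391 F3403
G01 X32.073 Y204.836 F3403
G01 X16.974 Y252.004 F3403
M5
G0 X0.000 Y0.000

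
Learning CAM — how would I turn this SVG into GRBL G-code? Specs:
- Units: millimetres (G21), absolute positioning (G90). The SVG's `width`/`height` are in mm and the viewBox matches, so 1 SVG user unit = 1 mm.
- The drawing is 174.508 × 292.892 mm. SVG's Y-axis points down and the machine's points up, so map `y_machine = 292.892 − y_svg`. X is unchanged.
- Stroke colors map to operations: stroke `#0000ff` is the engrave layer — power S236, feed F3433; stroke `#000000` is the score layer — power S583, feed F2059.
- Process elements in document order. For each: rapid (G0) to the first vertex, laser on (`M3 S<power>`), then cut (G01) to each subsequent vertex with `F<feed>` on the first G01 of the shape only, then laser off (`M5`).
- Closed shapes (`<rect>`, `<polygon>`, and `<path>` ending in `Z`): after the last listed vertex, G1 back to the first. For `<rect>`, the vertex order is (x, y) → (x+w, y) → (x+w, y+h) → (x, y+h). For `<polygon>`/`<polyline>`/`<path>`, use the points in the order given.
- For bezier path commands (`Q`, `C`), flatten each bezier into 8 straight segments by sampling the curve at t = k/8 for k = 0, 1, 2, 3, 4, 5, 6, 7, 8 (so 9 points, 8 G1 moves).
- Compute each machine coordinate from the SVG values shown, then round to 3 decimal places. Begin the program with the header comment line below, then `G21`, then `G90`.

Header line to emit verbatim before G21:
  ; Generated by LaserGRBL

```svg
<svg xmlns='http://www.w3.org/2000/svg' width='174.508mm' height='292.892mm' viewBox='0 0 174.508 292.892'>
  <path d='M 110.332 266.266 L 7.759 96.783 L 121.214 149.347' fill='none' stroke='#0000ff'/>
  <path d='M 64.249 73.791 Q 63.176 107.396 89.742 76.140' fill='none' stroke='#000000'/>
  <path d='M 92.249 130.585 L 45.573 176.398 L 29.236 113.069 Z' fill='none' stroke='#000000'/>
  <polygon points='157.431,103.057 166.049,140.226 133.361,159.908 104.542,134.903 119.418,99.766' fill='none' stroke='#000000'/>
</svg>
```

Since the viewBox matches the mm dimensions, user units are millimetres directly. The only transform is the Y-flip y_m = 292.892 − y_svg.

Shape 1 is a open polyline drawn with `<path>`. Its stroke #0000ff means engrave at S236, F3433. After flipping Y the toolpath is (110.332,26.626) → (7.759,196.109) → (121.214,143.545).

Shape 2 is a quadratic bezier drawn with `<path>`. Its stroke #000000 means score at S583, F2059. After flipping Y the toolpath is (64.249,219.101) → (64.413,211.713) → (65.440,206.352) → (67.331,203.018) → (70.086,201.711) → (73.704,202.431) → (78.186,205.178) → (83.532,209.951) → (89.742,216.752).

Shape 3 is a regular polygon drawn with `<path>`. Its stroke #000000 means score at S583, F2059. After flipping Y the toolpath is (92.249,162.307) → (45.573,116.494) → (29.236,179.823) → (92.249,162.307), returning to the start.

Shape 4 is a regular polygon drawn with `<polygon>`. Its stroke #000000 means score at S583, F2059. After flipping Y the toolpath is (157.431,189.835) → (166.049,152.666) → (133.361,132.984) → (104.542,157.989) → (119.418,193.126) → (157.431,189.835), returning to the start.

; Generated by LaserGRBL
G21
G90
G0 X110.332 Y26.626
M3 S236
G01 X7.759 Y196.109 F3433
G01 X121.214 Y143.545
M5
G0 X64.249 Y219.101
M3 S583
G01 X64.413 Y211.713 F2059
G01 X65.440 Y206.352
G01 X67.331 Y203.018
G01 X70.086 Y201.711
G01 X73.704 Y202.431
G01 X78.186 Y205.178
G01 X83.532 Y209.951
G01 X89.742 Y216.752
M5
G0 X92.249 Y162.307
M3 S583
G01 X45.573 Y116.494 F2059
G01 X29.236 Y179.823
G01 X92.249 Y162.307
M5
G0 X157.431 Y189.835
M3 S583
G01 X166.049 Y152.666 F2059
G01 X133.361 Y132.984
G01 X104.542 Y157.989
G01 X119.418 Y193.126
G01 X157.431 Y189.835
M5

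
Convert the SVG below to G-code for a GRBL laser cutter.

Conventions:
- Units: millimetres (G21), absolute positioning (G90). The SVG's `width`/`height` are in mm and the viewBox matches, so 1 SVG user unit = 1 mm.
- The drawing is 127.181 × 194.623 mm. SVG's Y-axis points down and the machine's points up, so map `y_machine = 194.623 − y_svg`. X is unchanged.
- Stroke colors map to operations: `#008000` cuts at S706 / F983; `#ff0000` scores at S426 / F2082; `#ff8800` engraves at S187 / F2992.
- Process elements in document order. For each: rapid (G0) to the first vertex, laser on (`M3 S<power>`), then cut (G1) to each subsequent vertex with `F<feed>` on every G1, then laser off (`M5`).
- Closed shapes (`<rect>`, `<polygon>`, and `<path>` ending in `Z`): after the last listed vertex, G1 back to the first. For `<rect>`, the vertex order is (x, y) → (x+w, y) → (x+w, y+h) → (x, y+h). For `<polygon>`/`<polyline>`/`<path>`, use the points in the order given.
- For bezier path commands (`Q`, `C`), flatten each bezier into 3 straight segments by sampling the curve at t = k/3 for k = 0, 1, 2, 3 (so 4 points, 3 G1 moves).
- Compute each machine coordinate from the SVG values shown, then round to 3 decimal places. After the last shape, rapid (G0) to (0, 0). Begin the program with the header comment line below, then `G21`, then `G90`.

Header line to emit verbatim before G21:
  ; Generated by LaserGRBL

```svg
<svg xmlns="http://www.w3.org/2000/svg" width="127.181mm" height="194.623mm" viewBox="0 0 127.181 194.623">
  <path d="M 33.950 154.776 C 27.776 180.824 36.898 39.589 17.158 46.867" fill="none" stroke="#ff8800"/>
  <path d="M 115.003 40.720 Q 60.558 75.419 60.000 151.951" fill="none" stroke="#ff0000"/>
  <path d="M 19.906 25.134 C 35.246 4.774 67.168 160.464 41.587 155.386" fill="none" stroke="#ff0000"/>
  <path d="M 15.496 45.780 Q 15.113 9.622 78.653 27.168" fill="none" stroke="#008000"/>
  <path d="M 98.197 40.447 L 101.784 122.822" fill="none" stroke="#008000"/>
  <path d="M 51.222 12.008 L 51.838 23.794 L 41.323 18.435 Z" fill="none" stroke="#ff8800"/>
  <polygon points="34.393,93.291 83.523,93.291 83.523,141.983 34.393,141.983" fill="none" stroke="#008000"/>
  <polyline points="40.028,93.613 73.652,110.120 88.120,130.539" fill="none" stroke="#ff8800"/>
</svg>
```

viewBox `0 0 127.181 194.623` with mm width/height → 1 unit = 1 mm. Flip: y_m = 194.623 − y_svg.

**Shape 1** — `<path>` cubic bezier, stroke `#ff8800` → engrave (S187, F2992). Control points (SVG): P0=(33.950,154.776), P1=(27.776,180.824), P2=(36.898,39.589), P3=(17.158,46.867); sampled at t=k/3. Machine vertices: (33.950,39.847) → (31.239,57.864) → (28.913,117.226) → (17.158,147.756). Open path.

**Shape 2** — `<path>` quadratic bezier, stroke `#ff0000` → score (S426, F2082). Control points (SVG): P0=(115.003,40.720), P1=(60.558,75.419), P2=(60.000,151.951); sampled at t=k/3. Machine vertices: (115.003,153.903) → (84.694,126.122) → (66.359,89.045) → (60.000,42.672). Open path.

**Shape 3** — `<path>` cubic bezier, stroke `#ff0000` → score (S426, F2082). Control points (SVG): P0=(19.906,25.134), P1=(35.246,4.774), P2=(67.168,160.464), P3=(41.587,155.386); sampled at t=k/3. Machine vertices: (19.906,169.489) → (38.029,143.640) → (50.744,75.274) → (41.587,39.237). Open path.

**Shape 4** — `<path>` quadratic bezier, stroke `#008000` → cut (S706, F983). Control points (SVG): P0=(15.496,45.780), P1=(15.113,9.622), P2=(78.653,27.168); sampled at t=k/3. Machine vertices: (15.496,148.843) → (22.343,166.981) → (43.396,173.185) → (78.653,167.455). Open path.

**Shape 5** — `<path>` line segment, stroke `#008000` → cut (S706, F983). Machine vertices: (98.197,154.176) → (101.784,71.801). Open path.

**Shape 6** — `<path>` regular polygon, stroke `#ff8800` → engrave (S187, F2992). Machine vertices: (51.222,182.615) → (51.838,170.829) → (41.323,176.188) → (51.222,182.615). Closed: final G1 returns to the first vertex.

**Shape 7** — `<polygon>` rectangle, stroke `#008000` → cut (S706, F983). Machine vertices: (34.393,101.332) → (83.523,101.332) → (83.523,52.640) → (34.393,52.640) → (34.393,101.332). Closed: final G1 returns to the first vertex.

**Shape 8** — `<polyline>` open polyline, stroke `#ff8800` → engrave (S187, F2992). Machine vertices: (40.028,101.010) → (73.652,84.503) → (88.120,64.084). Open path.

; Generated by LaserGRBL
G21
G90
G0 X33.950 Y39.847
M3 S187
G1 X31.239 Y57.864 F2992
G1 X28.913 Y117.226 F2992
G1 X17.158 Y147.756 F2992
M5
G0 X115.003 Y153.903
M3 S426
G1 X84.694 Y126.122 F2082
G1 X66.359 Y89.045 F2082
G1 X60.000 Y42.672 F2082
M5
G0 X19.906 Y169.489
M3 S426
G1 X38.029 Y143.640 F2082
G1 X50.744 Y75.274 F2082
G1 X41.587 Y39.237 F2082
M5
G0 X15.496 Y148.843
M3 S706
G1 X22.343 Y166.981 F983
G1 X43.396 Y173.185 F983
G1 X78.653 Y167.455 F983
M5
G0 X98.197 Y154.176
M3 S706
G1 X101.784 Y71.801 F983
M5
G0 X51.222 Y182.615
M3 S187
G1 X51.838 Y170.829 F2992
G1 X41.323 Y176.188 F2992
G1 X51.222 Y182.615 F2992
M5
G0 X34.393 Y101.332
M3 S706
G1 X83.523 Y101.332 F983
G1 X83.523 Y52.640 F983
G1 X34.393 Y52.640 F983
G1 X34.393 Y101.332 F983
M5
G0 X40.028 Y101.010
M3 S187
G1 X73.652 Y84.503 F2992
G1 X88.120 Y64.084 F2992
M5
G0 X0.000 Y0.000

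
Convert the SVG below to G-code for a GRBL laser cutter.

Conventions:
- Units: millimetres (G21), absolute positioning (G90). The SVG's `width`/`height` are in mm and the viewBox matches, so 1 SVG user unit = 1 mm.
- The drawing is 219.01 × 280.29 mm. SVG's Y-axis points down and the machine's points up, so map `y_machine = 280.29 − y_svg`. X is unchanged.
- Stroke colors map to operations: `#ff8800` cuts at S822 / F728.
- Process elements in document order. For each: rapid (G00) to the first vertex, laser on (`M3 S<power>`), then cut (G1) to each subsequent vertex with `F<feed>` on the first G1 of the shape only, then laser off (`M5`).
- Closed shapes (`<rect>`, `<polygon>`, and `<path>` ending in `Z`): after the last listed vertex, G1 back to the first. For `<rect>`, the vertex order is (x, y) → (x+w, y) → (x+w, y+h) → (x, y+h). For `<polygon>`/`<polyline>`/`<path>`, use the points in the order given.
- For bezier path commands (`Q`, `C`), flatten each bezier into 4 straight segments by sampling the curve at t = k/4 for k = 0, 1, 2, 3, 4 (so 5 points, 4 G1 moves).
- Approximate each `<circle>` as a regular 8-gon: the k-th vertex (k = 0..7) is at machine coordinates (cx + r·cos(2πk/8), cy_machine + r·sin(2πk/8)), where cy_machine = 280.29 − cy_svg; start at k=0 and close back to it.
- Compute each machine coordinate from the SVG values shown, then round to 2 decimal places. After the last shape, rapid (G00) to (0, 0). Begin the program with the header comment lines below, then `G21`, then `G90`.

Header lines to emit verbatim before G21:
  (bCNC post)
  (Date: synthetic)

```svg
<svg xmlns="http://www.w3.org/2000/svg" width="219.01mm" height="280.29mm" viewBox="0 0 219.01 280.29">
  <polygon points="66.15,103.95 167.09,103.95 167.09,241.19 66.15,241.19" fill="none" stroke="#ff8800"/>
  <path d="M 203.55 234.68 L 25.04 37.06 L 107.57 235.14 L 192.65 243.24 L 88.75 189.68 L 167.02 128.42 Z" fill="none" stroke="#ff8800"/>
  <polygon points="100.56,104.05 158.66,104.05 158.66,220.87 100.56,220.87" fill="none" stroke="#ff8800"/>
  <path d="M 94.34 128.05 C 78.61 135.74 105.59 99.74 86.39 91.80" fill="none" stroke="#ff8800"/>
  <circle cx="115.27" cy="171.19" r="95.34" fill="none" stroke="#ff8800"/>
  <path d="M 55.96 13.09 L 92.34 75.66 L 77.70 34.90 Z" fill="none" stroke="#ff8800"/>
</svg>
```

1 u = 1 mm; y_m = 280.29 − y.

[1] `<polygon>` rectangle, #ff8800→cut S822 F728: (66.15,176.34) → (167.09,176.34) → (167.09,39.10) → (66.15,39.10) → (66.15,176.34) (closed)

[2] `<path>` closed polygon, #ff8800→cut S822 F728: (203.55,45.61) → (25.04,243.23) → (107.57,45.15) → (192.65,37.05) → (88.75,90.61) → (167.02,151.87) → (203.55,45.61) (closed)

[3] `<polygon>` rectangle, #ff8800→cut S822 F728: (100.56,176.24) → (158.66,176.24) → (158.66,59.42) → (100.56,59.42) → (100.56,176.24) (closed)

[4] `<path>` cubic bezier, #ff8800→cut S822 F728: (94.34,152.24) → (89.16,153.54) → (91.67,164.50) → (93.52,178.39) → (86.39,188.49)

[5] `<circle>` circle, #ff8800→cut S822 F728: (210.61,109.10) → (182.69,176.52) → (115.27,204.44) → (47.85,176.52) → (19.93,109.10) → (47.85,41.68) → (115.27,13.76) → (182.69,41.68) → (210.61,109.10) (closed)

[6] `<path>` closed polygon, #ff8800→cut S822 F728: (55.96,267.20) → (92.34,204.63) → (77.70,245.39) → (55.96,267.20) (closed)

(bCNC post)
(Date: synthetic)
G21
G90
G00 X66.15 Y176.34
M3 S822
G1 X167.09 Y176.34 F728
G1 X167.09 Y39.10
G1 X66.15 Y39.10
G1 X66.15 Y176.34
M5
G00 X203.55 Y45.61
M3 S822
G1 X25.04 Y243.23 F728
G1 X107.57 Y45.15
G1 X192.65 Y37.05
G1 X88.75 Y90.61
G1 X167.02 Y151.87
G1 X203.55 Y45.61
M5
G00 X100.56 Y176.24
M3 S822
G1 X158.66 Y176.24 F728
G1 X158.66 Y59.42
G1 X100.56 Y59.42
G1 X100.56 Y176.24
M5
G00 X94.34 Y152.24
M3 S822
G1 X89.16 Y153.54 F728
G1 X91.67 Y164.50
G1 X93.52 Y178.39
G1 X86.39 Y188.49
M5
G00 X210.61 Y109.10
M3 S822
G1 X182.69 Y176.52 F728
G1 X115.27 Y204.44
G1 X47.85 Y176.52
G1 X19.93 Y109.10
G1 X47.85 Y41.68
G1 X115.27 Y13.76
G1 X182.69 Y41.68
G1 X210.61 Y109.10
M5
G00 X55.96 Y267.20
M3 S822
G1 X92.34 Y204.63 F728
G1 X77.70 Y245.39
G1 X55.96 Y267.20
M5
G00 X0.00 Y0.00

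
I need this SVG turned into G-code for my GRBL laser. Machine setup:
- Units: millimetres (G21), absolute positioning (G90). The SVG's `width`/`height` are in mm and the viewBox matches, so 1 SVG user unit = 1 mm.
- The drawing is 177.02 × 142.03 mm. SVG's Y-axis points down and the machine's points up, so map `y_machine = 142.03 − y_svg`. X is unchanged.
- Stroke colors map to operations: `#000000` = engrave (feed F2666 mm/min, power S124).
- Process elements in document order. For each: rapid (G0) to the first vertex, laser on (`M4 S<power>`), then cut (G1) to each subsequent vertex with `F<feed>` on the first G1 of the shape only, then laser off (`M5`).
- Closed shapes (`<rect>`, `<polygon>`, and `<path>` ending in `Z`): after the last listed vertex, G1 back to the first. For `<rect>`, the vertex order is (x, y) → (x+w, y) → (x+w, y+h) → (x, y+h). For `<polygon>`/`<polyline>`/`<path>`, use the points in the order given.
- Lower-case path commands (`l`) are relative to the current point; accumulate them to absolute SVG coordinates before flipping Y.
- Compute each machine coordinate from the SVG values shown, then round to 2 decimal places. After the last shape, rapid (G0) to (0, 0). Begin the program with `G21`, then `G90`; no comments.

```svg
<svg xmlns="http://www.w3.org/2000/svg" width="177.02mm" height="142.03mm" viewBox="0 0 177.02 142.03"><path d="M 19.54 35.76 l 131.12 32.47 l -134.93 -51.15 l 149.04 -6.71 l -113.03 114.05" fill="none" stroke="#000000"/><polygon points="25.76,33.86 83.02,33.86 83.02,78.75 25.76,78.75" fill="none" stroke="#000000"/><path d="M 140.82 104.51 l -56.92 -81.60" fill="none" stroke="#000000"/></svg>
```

1 u = 1 mm; y_m = 142.03 − y.

[1] `<path>` open polyline, #000000→engrave S124 F2666: (19.54,106.27) → (150.66,73.80) → (15.73,124.95) → (164.77,131.66) → (51.74,17.61)

[2] `<polygon>` rectangle, #000000→engrave S124 F2666: (25.76,108.17) → (83.02,108.17) → (83.02,63.28) → (25.76,63.28) → (25.76,108.17) (closed)

[3] `<path>` line segment, #000000→engrave S124 F2666: (140.82,37.52) → (83.90,119.12)

G21
G90
G0 X19.54 Y106.27
M4 S124
G1 X150.66 Y73.80 F2666
G1 X15.73 Y124.95
G1 X164.77 Y131.66
G1 X51.74 Y17.61
M5
G0 X25.76 Y108.17
M4 S124
G1 X83.02 Y108.17 F2666
G1 X83.02 Y63.28
G1 X25.76 Y63.28
G1 X25.76 Y108.17
M5
G0 X140.82 Y37.52
M4 S124
G1 X83.90 Y119.12 F2666
M5
G0 X0.00 Y0.00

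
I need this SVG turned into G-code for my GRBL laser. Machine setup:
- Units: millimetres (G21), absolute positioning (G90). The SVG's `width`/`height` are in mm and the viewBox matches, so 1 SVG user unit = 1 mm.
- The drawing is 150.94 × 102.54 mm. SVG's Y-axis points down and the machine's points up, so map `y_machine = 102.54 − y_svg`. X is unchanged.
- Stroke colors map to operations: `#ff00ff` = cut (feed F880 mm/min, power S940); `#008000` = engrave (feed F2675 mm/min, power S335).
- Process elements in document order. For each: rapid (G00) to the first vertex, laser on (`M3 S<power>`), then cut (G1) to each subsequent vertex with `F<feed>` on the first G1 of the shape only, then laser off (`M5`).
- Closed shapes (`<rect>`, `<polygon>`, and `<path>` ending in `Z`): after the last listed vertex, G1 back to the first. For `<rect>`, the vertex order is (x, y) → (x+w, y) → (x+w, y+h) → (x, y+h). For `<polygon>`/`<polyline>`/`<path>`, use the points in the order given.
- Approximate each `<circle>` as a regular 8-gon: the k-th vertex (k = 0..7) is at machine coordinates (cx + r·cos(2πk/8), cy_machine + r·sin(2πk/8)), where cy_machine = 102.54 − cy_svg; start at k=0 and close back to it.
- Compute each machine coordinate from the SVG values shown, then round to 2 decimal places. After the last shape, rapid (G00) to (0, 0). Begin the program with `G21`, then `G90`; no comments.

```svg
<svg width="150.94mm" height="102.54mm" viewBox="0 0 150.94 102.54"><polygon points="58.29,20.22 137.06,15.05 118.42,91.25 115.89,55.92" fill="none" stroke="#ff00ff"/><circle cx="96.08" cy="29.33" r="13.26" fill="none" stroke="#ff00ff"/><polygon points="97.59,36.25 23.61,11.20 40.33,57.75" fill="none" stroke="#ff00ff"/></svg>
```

1 u = 1 mm; y_m = 102.54 − y.

[1] `<polygon>` closed polygon, #ff00ff→cut S940 F880: (58.29,82.32) → (137.06,87.49) → (118.42,11.29) → (115.89,46.62) → (58.29,82.32) (closed)

[2] `<circle>` circle, #ff00ff→cut S940 F880: (109.34,73.21) → (105.46,82.59) → (96.08,86.47) → (86.70,82.59) → (82.82,73.21) → (86.70,63.83) → (96.08,59.95) → (105.46,63.83) → (109.34,73.21) (closed)

[3] `<polygon>` closed polygon, #ff00ff→cut S940 F880: (97.59,66.29) → (23.61,91.34) → (40.33,44.79) → (97.59,66.29) (closed)

G21
G90
G00 X58.29 Y82.32
M3 S940
G1 X137.06 Y87.49 F880
G1 X118.42 Y11.29
G1 X115.89 Y46.62
G1 X58.29 Y82.32
M5
G00 X109.34 Y73.21
M3 S940
G1 X105.46 Y82.59 F880
G1 X96.08 Y86.47
G1 X86.70 Y82.59
G1 X82.82 Y73.21
G1 X86.70 Y63.83
G1 X96.08 Y59.95
G1 X105.46 Y63.83
G1 X109.34 Y73.21
M5
G00 X97.59 Y66.29
M3 S940
G1 X23.61 Y91.34 F880
G1 X40.33 Y44.79
G1 X97.59 Y66.29
M5
G00 X0.00 Y0.00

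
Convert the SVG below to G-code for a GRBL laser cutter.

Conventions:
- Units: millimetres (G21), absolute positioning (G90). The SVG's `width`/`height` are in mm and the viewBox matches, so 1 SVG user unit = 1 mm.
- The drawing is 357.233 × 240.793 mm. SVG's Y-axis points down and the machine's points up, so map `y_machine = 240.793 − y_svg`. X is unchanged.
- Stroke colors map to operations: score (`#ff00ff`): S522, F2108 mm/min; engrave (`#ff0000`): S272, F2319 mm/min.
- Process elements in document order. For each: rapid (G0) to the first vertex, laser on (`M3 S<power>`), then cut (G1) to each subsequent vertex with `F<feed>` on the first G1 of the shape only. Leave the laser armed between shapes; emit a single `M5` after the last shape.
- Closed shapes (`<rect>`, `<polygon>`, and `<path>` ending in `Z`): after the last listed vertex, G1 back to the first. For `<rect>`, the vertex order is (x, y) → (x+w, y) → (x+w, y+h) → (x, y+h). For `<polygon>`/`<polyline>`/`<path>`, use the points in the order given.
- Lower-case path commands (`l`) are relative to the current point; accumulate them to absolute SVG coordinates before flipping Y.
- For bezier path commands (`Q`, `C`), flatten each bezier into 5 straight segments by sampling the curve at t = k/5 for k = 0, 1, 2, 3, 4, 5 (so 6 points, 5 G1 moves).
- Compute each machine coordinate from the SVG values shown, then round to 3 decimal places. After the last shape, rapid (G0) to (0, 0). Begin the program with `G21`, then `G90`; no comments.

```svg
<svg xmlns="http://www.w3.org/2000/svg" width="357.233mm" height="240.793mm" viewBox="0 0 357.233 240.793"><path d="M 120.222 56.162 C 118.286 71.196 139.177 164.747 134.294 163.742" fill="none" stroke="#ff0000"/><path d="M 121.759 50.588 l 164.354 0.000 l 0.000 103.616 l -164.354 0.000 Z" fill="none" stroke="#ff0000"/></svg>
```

G21
G90
G0 X120.222 Y184.631
M3 S272
G1 X121.411 Y167.573 F2319
G1 X125.745 Y139.979
G1 X130.893 Y110.155
G1 X134.520 Y86.410
G1 X134.294 Y77.051
G0 X121.759 Y190.205
M3 S272
G1 X286.113 Y190.205 F2319
G1 X286.113 Y86.589
G1 X121.759 Y86.589
G1 X121.759 Y190.205
M5
G0 X0.000 Y0.000

viewBox `0 0 357.233 240.793` with mm width/height → 1 unit = 1 mm. Flip: y_m = 240.793 − y_svg.

**Shape 1** — `<path>` cubic bezier, stroke `#ff0000` → engrave (S272, F2319). Control points (SVG): P0=(120.222,56.162), P1=(118.286,71.196), P2=(139.177,164.747), P3=(134.294,163.742); sampled at t=k/5. Machine vertices: (120.222,184.631) → (121.411,167.573) → (125.745,139.979) → (130.893,110.155) → (134.520,86.410) → (134.294,77.051). Open path.

**Shape 2** — `<path>` rectangle, stroke `#ff0000` → engrave (S272, F2319). Machine vertices: (121.759,190.205) → (286.113,190.205) → (286.113,86.589) → (121.759,86.589) → (121.759,190.205). Closed: final G1 returns to the first vertex.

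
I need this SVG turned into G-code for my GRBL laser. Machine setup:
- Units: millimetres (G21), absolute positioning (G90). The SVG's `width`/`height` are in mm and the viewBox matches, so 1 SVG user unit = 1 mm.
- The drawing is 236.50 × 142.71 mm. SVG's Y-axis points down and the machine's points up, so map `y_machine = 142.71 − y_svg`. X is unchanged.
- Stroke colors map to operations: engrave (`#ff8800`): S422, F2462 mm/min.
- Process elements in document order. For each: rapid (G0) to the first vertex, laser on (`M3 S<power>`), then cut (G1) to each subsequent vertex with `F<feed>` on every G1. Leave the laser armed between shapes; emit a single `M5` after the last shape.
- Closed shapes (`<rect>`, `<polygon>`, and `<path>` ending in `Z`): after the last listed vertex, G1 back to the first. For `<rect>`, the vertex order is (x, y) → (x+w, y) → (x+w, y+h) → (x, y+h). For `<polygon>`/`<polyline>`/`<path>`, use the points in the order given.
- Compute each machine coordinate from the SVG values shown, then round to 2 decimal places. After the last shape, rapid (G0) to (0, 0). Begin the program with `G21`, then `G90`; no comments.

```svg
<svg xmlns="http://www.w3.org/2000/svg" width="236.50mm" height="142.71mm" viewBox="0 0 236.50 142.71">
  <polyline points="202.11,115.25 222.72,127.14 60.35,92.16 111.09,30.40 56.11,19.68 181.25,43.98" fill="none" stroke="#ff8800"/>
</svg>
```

G21
G90
G0 X202.11 Y27.46
M3 S422
G1 X222.72 Y15.57 F2462
G1 X60.35 Y50.55 F2462
G1 X111.09 Y112.31 F2462
G1 X56.11 Y123.03 F2462
G1 X181.25 Y98.73 F2462
M5
G0 X0.00 Y0.00

1 u = 1 mm; y_m = 142.71 − y.

[1] `<polyline>` open polyline, #ff8800→engrave S422 F2462: (202.11,27.46) → (222.72,15.57) → (60.35,50.55) → (111.09,112.31) → (56.11,123.03) → (181.25,98.73)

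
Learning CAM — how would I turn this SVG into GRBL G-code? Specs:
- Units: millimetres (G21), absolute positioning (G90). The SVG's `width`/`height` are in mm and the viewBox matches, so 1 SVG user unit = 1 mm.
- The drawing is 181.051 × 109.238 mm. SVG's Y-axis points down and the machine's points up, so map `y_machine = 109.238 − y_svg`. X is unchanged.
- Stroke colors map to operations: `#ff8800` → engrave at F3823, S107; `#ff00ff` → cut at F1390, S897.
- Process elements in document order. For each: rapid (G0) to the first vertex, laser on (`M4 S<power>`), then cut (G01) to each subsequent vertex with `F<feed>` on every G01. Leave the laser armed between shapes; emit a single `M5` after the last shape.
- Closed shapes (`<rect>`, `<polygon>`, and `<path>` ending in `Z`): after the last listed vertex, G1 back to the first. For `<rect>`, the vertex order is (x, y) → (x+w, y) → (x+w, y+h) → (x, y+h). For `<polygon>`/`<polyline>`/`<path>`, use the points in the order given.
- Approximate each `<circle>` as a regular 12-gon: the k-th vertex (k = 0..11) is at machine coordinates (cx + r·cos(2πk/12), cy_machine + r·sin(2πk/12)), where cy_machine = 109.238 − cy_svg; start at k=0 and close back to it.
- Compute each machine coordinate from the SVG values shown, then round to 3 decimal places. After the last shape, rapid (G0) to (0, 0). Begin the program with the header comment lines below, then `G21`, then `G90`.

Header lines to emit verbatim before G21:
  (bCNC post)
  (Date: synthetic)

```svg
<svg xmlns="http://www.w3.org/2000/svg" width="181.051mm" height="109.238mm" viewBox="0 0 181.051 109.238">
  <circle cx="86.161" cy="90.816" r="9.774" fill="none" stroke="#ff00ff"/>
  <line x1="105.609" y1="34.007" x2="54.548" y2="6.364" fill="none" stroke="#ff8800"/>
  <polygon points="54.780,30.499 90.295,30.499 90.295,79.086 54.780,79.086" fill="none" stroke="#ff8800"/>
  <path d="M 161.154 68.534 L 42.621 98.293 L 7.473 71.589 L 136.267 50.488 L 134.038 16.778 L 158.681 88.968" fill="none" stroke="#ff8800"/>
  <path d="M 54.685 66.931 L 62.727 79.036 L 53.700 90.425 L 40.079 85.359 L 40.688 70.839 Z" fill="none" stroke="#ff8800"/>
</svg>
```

Since the viewBox matches the mm dimensions, user units are millimetres directly. The only transform is the Y-flip y_m = 109.238 − y_svg.

Shape 1 is a circle drawn with `<circle>`. Its stroke #ff00ff means cut at S897, F1390. After flipping Y the toolpath is (95.935,18.422) → (94.626,23.309) → (91.048,26.887) → (86.161,28.196) → (81.274,26.887) → (77.696,23.309) → (76.387,18.422) → (77.696,13.535) → (81.274,9.957) → (86.161,8.648) → (91.048,9.957) → (94.626,13.535) → (95.935,18.422), returning to the start.

Shape 2 is a line segment drawn with `<line>`. Its stroke #ff8800 means engrave at S107, F3823. After flipping Y the toolpath is (105.609,75.231) → (54.548,102.874).

Shape 3 is a rectangle drawn with `<polygon>`. Its stroke #ff8800 means engrave at S107, F3823. After flipping Y the toolpath is (54.780,78.739) → (90.295,78.739) → (90.295,30.152) → (54.780,30.152) → (54.780,78.739), returning to the start.

Shape 4 is a open polyline drawn with `<path>`. Its stroke #ff8800 means engrave at S107, F3823. After flipping Y the toolpath is (161.154,40.704) → (42.621,10.945) → (7.473,37.649) → (136.267,58.750) → (134.038,92.460) → (158.681,20.270).

Shape 5 is a regular polygon drawn with `<path>`. Its stroke #ff8800 means engrave at S107, F3823. After flipping Y the toolpath is (54.685,42.307) → (62.727,30.202) → (53.700,18.813) → (40.079,23.879) → (40.688,38.399) → (54.685,42.307), returning to the start.

(bCNC post)
(Date: synthetic)
G21
G90
G0 X95.935 Y18.422
M4 S897
G01 X94.626 Y23.309 F1390
G01 X91.048 Y26.887 F1390
G01 X86.161 Y28.196 F1390
G01 X81.274 Y26.887 F1390
G01 X77.696 Y23.309 F1390
G01 X76.387 Y18.422 F1390
G01 X77.696 Y13.535 F1390
G01 X81.274 Y9.957 F1390
G01 X86.161 Y8.648 F1390
G01 X91.048 Y9.957 F1390
G01 X94.626 Y13.535 F1390
G01 X95.935 Y18.422 F1390
G0 X105.609 Y75.231
M4 S107
G01 X54.548 Y102.874 F3823
G0 X54.780 Y78.739
M4 S107
G01 X90.295 Y78.739 F3823
G01 X90.295 Y30.152 F3823
G01 X54.780 Y30.152 F3823
G01 X54.780 Y78.739 F3823
G0 X161.154 Y40.704
M4 S107
G01 X42.621 Y10.945 F3823
G01 X7.473 Y37.649 F3823
G01 X136.267 Y58.750 F3823
G01 X134.038 Y92.460 F3823
G01 X158.681 Y20.270 F3823
G0 X54.685 Y42.307
M4 S107
G01 X62.727 Y30.202 F3823
G01 X53.700 Y18.813 F3823
G01 X40.079 Y23.879 F3823
G01 X40.688 Y38.399 F3823
G01 X54.685 Y42.307 F3823
M5
G0 X0.000 Y0.000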